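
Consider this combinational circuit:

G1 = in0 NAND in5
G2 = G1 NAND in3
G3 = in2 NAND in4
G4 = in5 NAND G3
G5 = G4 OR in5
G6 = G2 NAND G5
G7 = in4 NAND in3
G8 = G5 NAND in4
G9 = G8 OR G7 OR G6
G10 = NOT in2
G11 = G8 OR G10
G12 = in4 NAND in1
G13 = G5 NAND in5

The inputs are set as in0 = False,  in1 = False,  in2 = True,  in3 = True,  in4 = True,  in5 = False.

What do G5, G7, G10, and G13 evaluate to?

G5 = True; G7 = False; G10 = False; G13 = True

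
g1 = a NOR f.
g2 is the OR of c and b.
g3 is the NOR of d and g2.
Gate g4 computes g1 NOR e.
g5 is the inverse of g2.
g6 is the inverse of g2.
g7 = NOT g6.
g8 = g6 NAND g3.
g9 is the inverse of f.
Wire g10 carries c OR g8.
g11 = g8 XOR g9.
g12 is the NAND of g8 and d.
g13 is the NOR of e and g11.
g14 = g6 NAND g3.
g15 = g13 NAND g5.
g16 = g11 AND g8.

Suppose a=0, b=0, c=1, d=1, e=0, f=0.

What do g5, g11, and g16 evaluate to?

g5 = 0, g11 = 0, g16 = 0

g2 = c OR b = 1 OR 0 = 1
g3 = d NOR g2 = 1 NOR 1 = 0
g5 = NOT g2 = NOT 1 = 0
g6 = NOT g2 = NOT 1 = 0
g8 = g6 NAND g3 = 0 NAND 0 = 1
g9 = NOT f = NOT 0 = 1
g11 = g8 XOR g9 = 1 XOR 1 = 0
g16 = g11 AND g8 = 0 AND 1 = 0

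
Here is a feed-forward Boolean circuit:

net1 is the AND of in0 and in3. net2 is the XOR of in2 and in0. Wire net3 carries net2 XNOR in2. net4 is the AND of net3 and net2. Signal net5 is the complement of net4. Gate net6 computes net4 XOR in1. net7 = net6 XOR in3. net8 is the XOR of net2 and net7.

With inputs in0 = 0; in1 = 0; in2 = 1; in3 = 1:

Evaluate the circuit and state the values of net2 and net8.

net2 = 1; net8 = 1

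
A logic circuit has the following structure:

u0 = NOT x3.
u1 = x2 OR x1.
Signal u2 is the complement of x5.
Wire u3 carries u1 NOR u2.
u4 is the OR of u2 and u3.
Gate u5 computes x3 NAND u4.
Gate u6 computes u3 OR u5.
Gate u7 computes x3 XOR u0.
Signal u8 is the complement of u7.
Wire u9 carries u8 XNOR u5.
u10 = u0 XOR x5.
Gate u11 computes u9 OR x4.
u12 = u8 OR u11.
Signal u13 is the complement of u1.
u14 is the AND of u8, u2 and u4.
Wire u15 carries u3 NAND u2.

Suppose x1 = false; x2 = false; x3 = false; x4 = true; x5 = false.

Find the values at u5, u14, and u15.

u5 = true; u14 = false; u15 = true

u0 = NOT x3 = NOT false = true
u1 = x2 OR x1 = false OR false = false
u2 = NOT x5 = NOT false = true
u3 = u1 NOR u2 = false NOR true = false
u4 = u2 OR u3 = true OR false = true
u5 = x3 NAND u4 = false NAND true = true
u7 = x3 XOR u0 = false XOR true = true
u8 = NOT u7 = NOT true = false
u14 = u8 AND u2 AND u4 = false AND true AND true = false
u15 = u3 NAND u2 = false NAND true = true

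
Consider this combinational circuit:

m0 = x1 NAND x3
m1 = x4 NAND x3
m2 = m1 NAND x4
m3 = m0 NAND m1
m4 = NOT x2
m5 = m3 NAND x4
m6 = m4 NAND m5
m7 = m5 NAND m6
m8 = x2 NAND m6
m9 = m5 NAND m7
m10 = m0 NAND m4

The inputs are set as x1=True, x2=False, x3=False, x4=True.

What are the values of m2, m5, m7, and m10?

m2 = False, m5 = True, m7 = True, m10 = False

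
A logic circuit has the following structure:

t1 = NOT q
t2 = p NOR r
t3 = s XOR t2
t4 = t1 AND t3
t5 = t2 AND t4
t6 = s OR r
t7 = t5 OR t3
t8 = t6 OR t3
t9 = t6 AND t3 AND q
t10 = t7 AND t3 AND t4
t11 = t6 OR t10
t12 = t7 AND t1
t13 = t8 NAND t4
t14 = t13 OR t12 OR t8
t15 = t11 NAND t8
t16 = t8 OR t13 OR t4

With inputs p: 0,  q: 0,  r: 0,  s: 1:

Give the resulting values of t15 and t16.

t1 = NOT q = NOT 0 = 1
t2 = p NOR r = 0 NOR 0 = 1
t3 = s XOR t2 = 1 XOR 1 = 0
t4 = t1 AND t3 = 1 AND 0 = 0
t5 = t2 AND t4 = 1 AND 0 = 0
t6 = s OR r = 1 OR 0 = 1
t7 = t5 OR t3 = 0 OR 0 = 0
t8 = t6 OR t3 = 1 OR 0 = 1
t10 = t7 AND t3 AND t4 = 0 AND 0 AND 0 = 0
t11 = t6 OR t10 = 1 OR 0 = 1
t13 = t8 NAND t4 = 1 NAND 0 = 1
t15 = t11 NAND t8 = 1 NAND 1 = 0
t16 = t8 OR t13 OR t4 = 1 OR 1 OR 0 = 1

t15 = 0, t16 = 1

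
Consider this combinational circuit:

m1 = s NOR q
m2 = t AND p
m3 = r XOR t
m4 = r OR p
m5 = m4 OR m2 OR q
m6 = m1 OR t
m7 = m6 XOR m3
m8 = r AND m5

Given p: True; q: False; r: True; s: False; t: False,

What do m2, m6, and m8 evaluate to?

m1 = s NOR q = False NOR False = True
m2 = t AND p = False AND True = False
m4 = r OR p = True OR True = True
m5 = m4 OR m2 OR q = True OR False OR False = True
m6 = m1 OR t = True OR False = True
m8 = r AND m5 = True AND True = True

m2 = False; m6 = True; m8 = True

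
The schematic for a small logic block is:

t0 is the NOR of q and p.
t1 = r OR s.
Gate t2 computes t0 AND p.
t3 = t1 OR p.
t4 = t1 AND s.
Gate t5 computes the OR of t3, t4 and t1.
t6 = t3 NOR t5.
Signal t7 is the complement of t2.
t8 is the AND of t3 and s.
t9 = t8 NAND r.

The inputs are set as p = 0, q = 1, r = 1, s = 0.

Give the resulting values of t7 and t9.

t7 = 1, t9 = 1

t0 = q NOR p = 1 NOR 0 = 0
t1 = r OR s = 1 OR 0 = 1
t2 = t0 AND p = 0 AND 0 = 0
t3 = t1 OR p = 1 OR 0 = 1
t7 = NOT t2 = NOT 0 = 1
t8 = t3 AND s = 1 AND 0 = 0
t9 = t8 NAND r = 0 NAND 1 = 1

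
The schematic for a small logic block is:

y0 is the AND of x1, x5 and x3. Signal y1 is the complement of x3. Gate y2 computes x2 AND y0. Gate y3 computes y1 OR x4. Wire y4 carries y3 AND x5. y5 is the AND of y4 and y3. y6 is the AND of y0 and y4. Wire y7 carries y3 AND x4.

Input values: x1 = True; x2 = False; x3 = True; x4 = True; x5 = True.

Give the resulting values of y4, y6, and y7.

y4 = True; y6 = True; y7 = True

y0 = x1 AND x5 AND x3 = True AND True AND True = True
y1 = NOT x3 = NOT True = False
y3 = y1 OR x4 = False OR True = True
y4 = y3 AND x5 = True AND True = True
y6 = y0 AND y4 = True AND True = True
y7 = y3 AND x4 = True AND True = True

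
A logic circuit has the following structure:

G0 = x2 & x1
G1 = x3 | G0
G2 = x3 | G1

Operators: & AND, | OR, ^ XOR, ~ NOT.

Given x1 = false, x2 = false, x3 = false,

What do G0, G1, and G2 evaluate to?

G0 = false  G1 = false  G2 = false

G0 = x2 AND x1 = false AND false = false
G1 = x3 OR G0 = false OR false = false
G2 = x3 OR G1 = false OR false = false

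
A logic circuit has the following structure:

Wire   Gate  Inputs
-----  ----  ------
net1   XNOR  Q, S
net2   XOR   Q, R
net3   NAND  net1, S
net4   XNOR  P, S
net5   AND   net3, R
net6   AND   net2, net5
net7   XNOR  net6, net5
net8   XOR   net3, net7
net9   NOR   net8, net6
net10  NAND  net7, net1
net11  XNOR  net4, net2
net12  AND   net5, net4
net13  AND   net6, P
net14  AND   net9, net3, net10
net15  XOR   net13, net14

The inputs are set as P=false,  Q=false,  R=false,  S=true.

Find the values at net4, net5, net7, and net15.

net4 = false, net5 = false, net7 = true, net15 = true

net1 = Q XNOR S = false XNOR true = false
net2 = Q XOR R = false XOR false = false
net3 = net1 NAND S = false NAND true = true
net4 = P XNOR S = false XNOR true = false
net5 = net3 AND R = true AND false = false
net6 = net2 AND net5 = false AND false = false
net7 = net6 XNOR net5 = false XNOR false = true
net8 = net3 XOR net7 = true XOR true = false
net9 = net8 NOR net6 = false NOR false = true
net10 = net7 NAND net1 = true NAND false = true
net13 = net6 AND P = false AND false = false
net14 = net9 AND net3 AND net10 = true AND true AND true = true
net15 = net13 XOR net14 = false XOR true = true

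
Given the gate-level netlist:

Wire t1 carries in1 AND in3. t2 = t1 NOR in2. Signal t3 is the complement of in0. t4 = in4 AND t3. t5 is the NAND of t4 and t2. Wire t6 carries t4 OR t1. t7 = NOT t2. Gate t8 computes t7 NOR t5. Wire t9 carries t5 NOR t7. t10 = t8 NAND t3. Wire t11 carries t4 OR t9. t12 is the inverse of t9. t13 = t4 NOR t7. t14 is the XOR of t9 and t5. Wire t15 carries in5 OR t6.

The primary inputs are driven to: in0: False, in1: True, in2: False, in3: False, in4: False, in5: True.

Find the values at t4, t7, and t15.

t4 = False  t7 = False  t15 = True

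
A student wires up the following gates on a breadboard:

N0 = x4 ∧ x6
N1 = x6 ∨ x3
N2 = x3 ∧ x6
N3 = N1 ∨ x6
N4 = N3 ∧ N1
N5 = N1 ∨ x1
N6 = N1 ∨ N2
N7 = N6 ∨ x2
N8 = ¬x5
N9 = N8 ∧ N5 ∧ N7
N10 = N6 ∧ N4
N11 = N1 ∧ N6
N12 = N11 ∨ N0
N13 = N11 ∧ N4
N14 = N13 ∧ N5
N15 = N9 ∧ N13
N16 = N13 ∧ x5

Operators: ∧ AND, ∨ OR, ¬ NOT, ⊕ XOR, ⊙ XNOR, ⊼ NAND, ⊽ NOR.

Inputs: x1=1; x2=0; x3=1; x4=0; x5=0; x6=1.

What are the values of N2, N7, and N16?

N2 = 1; N7 = 1; N16 = 0

N1 = x6 OR x3 = 1 OR 1 = 1
N2 = x3 AND x6 = 1 AND 1 = 1
N3 = N1 OR x6 = 1 OR 1 = 1
N4 = N3 AND N1 = 1 AND 1 = 1
N6 = N1 OR N2 = 1 OR 1 = 1
N7 = N6 OR x2 = 1 OR 0 = 1
N11 = N1 AND N6 = 1 AND 1 = 1
N13 = N11 AND N4 = 1 AND 1 = 1
N16 = N13 AND x5 = 1 AND 0 = 0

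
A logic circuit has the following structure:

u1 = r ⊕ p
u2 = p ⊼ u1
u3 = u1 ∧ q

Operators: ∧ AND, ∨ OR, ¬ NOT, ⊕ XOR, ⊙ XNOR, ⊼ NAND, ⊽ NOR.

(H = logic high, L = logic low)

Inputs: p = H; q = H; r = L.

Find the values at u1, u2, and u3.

u1 = r XOR p = L XOR H = H
u2 = p NAND u1 = H NAND H = L
u3 = u1 AND q = H AND H = H

u1 = H; u2 = L; u3 = H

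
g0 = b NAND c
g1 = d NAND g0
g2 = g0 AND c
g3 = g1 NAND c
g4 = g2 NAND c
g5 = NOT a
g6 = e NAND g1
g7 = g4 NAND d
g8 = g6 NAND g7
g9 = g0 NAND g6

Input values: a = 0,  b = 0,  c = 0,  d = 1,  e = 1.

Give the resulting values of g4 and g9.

g4 = 1, g9 = 0

g0 = b NAND c = 0 NAND 0 = 1
g1 = d NAND g0 = 1 NAND 1 = 0
g2 = g0 AND c = 1 AND 0 = 0
g4 = g2 NAND c = 0 NAND 0 = 1
g6 = e NAND g1 = 1 NAND 0 = 1
g9 = g0 NAND g6 = 1 NAND 1 = 0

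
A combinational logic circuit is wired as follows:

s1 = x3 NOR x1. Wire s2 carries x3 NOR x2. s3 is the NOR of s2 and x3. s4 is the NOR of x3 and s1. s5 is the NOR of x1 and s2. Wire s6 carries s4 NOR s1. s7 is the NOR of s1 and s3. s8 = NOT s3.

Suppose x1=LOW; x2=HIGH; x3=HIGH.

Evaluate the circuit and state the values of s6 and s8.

s6 = HIGH, s8 = HIGH

s1 = x3 NOR x1 = HIGH NOR LOW = LOW
s2 = x3 NOR x2 = HIGH NOR HIGH = LOW
s3 = s2 NOR x3 = LOW NOR HIGH = LOW
s4 = x3 NOR s1 = HIGH NOR LOW = LOW
s6 = s4 NOR s1 = LOW NOR LOW = HIGH
s8 = NOT s3 = NOT LOW = HIGH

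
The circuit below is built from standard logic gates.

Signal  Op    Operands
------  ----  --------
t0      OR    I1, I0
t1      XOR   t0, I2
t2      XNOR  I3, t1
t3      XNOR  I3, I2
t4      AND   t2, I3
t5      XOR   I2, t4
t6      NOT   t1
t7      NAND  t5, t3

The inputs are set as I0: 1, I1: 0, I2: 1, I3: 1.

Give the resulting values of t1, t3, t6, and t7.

t1 = 0, t3 = 1, t6 = 1, t7 = 0

t0 = I1 OR I0 = 0 OR 1 = 1
t1 = t0 XOR I2 = 1 XOR 1 = 0
t2 = I3 XNOR t1 = 1 XNOR 0 = 0
t3 = I3 XNOR I2 = 1 XNOR 1 = 1
t4 = t2 AND I3 = 0 AND 1 = 0
t5 = I2 XOR t4 = 1 XOR 0 = 1
t6 = NOT t1 = NOT 0 = 1
t7 = t5 NAND t3 = 1 NAND 1 = 0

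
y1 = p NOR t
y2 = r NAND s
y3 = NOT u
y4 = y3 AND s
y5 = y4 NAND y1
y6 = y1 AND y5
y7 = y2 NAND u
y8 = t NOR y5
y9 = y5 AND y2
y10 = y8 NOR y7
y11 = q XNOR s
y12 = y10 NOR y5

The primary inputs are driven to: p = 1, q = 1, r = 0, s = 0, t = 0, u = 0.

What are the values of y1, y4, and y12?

y1 = p NOR t = 1 NOR 0 = 0
y2 = r NAND s = 0 NAND 0 = 1
y3 = NOT u = NOT 0 = 1
y4 = y3 AND s = 1 AND 0 = 0
y5 = y4 NAND y1 = 0 NAND 0 = 1
y7 = y2 NAND u = 1 NAND 0 = 1
y8 = t NOR y5 = 0 NOR 1 = 0
y10 = y8 NOR y7 = 0 NOR 1 = 0
y12 = y10 NOR y5 = 0 NOR 1 = 0

y1 = 0; y4 = 0; y12 = 0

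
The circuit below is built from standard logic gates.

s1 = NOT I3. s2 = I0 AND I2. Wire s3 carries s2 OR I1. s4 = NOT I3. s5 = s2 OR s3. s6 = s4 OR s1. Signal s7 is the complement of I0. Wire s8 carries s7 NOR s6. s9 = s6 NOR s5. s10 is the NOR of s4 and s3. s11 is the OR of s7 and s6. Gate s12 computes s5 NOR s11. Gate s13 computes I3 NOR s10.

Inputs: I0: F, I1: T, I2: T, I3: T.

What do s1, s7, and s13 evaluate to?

s1 = NOT I3 = NOT T = F
s2 = I0 AND I2 = F AND T = F
s3 = s2 OR I1 = F OR T = T
s4 = NOT I3 = NOT T = F
s7 = NOT I0 = NOT F = T
s10 = s4 NOR s3 = F NOR T = F
s13 = I3 NOR s10 = T NOR F = F

s1 = F  s7 = T  s13 = F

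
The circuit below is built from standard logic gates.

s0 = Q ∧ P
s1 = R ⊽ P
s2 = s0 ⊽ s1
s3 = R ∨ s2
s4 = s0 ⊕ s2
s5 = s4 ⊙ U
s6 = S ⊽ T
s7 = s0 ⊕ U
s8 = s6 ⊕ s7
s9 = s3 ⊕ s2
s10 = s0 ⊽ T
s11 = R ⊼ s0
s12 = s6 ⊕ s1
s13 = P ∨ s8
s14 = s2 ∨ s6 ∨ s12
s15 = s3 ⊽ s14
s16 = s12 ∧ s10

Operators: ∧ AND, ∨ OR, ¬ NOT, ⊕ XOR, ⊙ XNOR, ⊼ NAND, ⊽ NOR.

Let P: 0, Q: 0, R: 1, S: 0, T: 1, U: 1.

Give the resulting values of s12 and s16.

s12 = 0, s16 = 0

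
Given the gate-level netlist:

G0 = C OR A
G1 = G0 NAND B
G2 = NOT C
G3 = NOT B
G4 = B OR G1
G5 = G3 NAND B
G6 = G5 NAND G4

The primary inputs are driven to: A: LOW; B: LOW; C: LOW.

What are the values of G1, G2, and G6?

G1 = HIGH  G2 = HIGH  G6 = LOW

G0 = C OR A = LOW OR LOW = LOW
G1 = G0 NAND B = LOW NAND LOW = HIGH
G2 = NOT C = NOT LOW = HIGH
G3 = NOT B = NOT LOW = HIGH
G4 = B OR G1 = LOW OR HIGH = HIGH
G5 = G3 NAND B = HIGH NAND LOW = HIGH
G6 = G5 NAND G4 = HIGH NAND HIGH = LOW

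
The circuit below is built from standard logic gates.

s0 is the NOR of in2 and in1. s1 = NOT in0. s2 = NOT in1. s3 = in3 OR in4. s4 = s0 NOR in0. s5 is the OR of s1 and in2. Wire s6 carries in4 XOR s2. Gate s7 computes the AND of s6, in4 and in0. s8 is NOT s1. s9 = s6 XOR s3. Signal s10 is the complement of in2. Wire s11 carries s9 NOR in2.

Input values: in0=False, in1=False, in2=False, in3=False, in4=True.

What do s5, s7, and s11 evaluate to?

s5 = True; s7 = False; s11 = False

s1 = NOT in0 = NOT False = True
s2 = NOT in1 = NOT False = True
s3 = in3 OR in4 = False OR True = True
s5 = s1 OR in2 = True OR False = True
s6 = in4 XOR s2 = True XOR True = False
s7 = s6 AND in4 AND in0 = False AND True AND False = False
s9 = s6 XOR s3 = False XOR True = True
s11 = s9 NOR in2 = True NOR False = False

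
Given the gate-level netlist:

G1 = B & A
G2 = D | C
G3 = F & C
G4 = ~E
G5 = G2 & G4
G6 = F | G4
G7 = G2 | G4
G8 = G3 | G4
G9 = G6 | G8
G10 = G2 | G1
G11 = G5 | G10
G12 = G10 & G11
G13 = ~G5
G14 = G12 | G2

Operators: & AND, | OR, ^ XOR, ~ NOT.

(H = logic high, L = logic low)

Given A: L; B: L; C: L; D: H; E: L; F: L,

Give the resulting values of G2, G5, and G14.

G2 = H, G5 = H, G14 = H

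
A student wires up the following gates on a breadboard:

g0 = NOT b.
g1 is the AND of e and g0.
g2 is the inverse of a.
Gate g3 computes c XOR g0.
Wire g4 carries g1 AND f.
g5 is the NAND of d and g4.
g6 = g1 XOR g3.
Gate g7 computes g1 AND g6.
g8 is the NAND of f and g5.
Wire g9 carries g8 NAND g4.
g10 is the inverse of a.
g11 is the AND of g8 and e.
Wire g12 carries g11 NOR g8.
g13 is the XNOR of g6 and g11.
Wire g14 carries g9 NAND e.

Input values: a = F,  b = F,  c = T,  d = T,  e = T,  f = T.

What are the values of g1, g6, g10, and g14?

g0 = NOT b = NOT F = T
g1 = e AND g0 = T AND T = T
g3 = c XOR g0 = T XOR T = F
g4 = g1 AND f = T AND T = T
g5 = d NAND g4 = T NAND T = F
g6 = g1 XOR g3 = T XOR F = T
g8 = f NAND g5 = T NAND F = T
g9 = g8 NAND g4 = T NAND T = F
g10 = NOT a = NOT F = T
g14 = g9 NAND e = F NAND T = T

g1 = T, g6 = T, g10 = T, g14 = T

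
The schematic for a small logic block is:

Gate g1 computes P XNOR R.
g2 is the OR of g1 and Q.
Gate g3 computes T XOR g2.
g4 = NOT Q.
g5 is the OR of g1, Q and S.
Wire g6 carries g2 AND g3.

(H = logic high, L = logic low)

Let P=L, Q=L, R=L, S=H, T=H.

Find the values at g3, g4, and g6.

g1 = P XNOR R = L XNOR L = H
g2 = g1 OR Q = H OR L = H
g3 = T XOR g2 = H XOR H = L
g4 = NOT Q = NOT L = H
g6 = g2 AND g3 = H AND L = L

g3 = L, g4 = H, g6 = L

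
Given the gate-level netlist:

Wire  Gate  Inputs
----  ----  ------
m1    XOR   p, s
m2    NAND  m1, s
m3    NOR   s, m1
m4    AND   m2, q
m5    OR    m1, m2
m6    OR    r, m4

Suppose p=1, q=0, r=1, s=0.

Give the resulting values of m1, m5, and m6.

m1 = 1, m5 = 1, m6 = 1

m1 = p XOR s = 1 XOR 0 = 1
m2 = m1 NAND s = 1 NAND 0 = 1
m4 = m2 AND q = 1 AND 0 = 0
m5 = m1 OR m2 = 1 OR 1 = 1
m6 = r OR m4 = 1 OR 0 = 1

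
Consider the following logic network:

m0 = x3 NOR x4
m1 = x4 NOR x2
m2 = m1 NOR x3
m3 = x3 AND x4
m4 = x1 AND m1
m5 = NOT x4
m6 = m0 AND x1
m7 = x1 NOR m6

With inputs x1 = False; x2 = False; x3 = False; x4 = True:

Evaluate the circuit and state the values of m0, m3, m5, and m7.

m0 = False; m3 = False; m5 = False; m7 = True

m0 = x3 NOR x4 = False NOR True = False
m3 = x3 AND x4 = False AND True = False
m5 = NOT x4 = NOT True = False
m6 = m0 AND x1 = False AND False = False
m7 = x1 NOR m6 = False NOR False = True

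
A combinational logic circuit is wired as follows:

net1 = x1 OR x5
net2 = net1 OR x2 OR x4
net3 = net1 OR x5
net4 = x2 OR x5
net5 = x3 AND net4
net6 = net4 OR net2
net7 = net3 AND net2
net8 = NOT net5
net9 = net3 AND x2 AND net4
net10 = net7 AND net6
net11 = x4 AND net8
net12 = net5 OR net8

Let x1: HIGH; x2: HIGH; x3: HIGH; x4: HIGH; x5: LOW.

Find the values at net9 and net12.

net9 = HIGH  net12 = HIGH

net1 = x1 OR x5 = HIGH OR LOW = HIGH
net3 = net1 OR x5 = HIGH OR LOW = HIGH
net4 = x2 OR x5 = HIGH OR LOW = HIGH
net5 = x3 AND net4 = HIGH AND HIGH = HIGH
net8 = NOT net5 = NOT HIGH = LOW
net9 = net3 AND x2 AND net4 = HIGH AND HIGH AND HIGH = HIGH
net12 = net5 OR net8 = HIGH OR LOW = HIGH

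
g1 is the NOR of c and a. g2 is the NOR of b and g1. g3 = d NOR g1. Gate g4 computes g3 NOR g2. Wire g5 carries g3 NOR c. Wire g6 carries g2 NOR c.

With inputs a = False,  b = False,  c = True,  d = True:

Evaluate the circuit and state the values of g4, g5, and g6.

g4 = False, g5 = False, g6 = False

g1 = c NOR a = True NOR False = False
g2 = b NOR g1 = False NOR False = True
g3 = d NOR g1 = True NOR False = False
g4 = g3 NOR g2 = False NOR True = False
g5 = g3 NOR c = False NOR True = False
g6 = g2 NOR c = True NOR True = False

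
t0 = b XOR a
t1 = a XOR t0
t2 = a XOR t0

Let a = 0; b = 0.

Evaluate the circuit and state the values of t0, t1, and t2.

t0 = b XOR a = 0 XOR 0 = 0
t1 = a XOR t0 = 0 XOR 0 = 0
t2 = a XOR t0 = 0 XOR 0 = 0

t0 = 0, t1 = 0, t2 = 0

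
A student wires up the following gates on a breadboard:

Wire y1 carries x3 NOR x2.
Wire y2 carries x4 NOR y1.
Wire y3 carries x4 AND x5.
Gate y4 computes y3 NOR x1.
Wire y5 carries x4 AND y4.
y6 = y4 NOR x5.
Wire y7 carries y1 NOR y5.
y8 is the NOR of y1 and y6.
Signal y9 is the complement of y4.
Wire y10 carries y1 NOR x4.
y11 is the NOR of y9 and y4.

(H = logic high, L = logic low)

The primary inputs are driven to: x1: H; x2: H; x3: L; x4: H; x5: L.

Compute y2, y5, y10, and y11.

y2 = L; y5 = L; y10 = L; y11 = L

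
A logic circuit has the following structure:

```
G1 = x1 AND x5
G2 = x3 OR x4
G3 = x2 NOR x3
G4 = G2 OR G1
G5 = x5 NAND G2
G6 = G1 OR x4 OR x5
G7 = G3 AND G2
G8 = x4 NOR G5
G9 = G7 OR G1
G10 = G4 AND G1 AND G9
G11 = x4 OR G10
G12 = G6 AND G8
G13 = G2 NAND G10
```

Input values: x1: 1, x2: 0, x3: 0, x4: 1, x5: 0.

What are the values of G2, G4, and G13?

G2 = 1  G4 = 1  G13 = 1

G1 = x1 AND x5 = 1 AND 0 = 0
G2 = x3 OR x4 = 0 OR 1 = 1
G3 = x2 NOR x3 = 0 NOR 0 = 1
G4 = G2 OR G1 = 1 OR 0 = 1
G7 = G3 AND G2 = 1 AND 1 = 1
G9 = G7 OR G1 = 1 OR 0 = 1
G10 = G4 AND G1 AND G9 = 1 AND 0 AND 1 = 0
G13 = G2 NAND G10 = 1 NAND 0 = 1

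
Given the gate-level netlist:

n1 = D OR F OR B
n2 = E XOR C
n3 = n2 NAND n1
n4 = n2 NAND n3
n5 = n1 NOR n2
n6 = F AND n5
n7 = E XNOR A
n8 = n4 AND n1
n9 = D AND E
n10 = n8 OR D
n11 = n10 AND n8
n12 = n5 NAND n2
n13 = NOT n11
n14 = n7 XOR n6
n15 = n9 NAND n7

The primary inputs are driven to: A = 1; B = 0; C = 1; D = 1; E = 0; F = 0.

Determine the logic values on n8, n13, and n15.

n8 = 1, n13 = 0, n15 = 1

n1 = D OR F OR B = 1 OR 0 OR 0 = 1
n2 = E XOR C = 0 XOR 1 = 1
n3 = n2 NAND n1 = 1 NAND 1 = 0
n4 = n2 NAND n3 = 1 NAND 0 = 1
n7 = E XNOR A = 0 XNOR 1 = 0
n8 = n4 AND n1 = 1 AND 1 = 1
n9 = D AND E = 1 AND 0 = 0
n10 = n8 OR D = 1 OR 1 = 1
n11 = n10 AND n8 = 1 AND 1 = 1
n13 = NOT n11 = NOT 1 = 0
n15 = n9 NAND n7 = 0 NAND 0 = 1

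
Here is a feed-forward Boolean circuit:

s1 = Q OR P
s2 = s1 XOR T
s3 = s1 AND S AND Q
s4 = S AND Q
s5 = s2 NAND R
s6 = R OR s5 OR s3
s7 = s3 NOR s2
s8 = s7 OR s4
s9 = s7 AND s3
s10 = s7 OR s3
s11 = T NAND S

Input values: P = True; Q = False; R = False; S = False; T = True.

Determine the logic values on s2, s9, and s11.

s2 = False; s9 = False; s11 = True

s1 = Q OR P = False OR True = True
s2 = s1 XOR T = True XOR True = False
s3 = s1 AND S AND Q = True AND False AND False = False
s7 = s3 NOR s2 = False NOR False = True
s9 = s7 AND s3 = True AND False = False
s11 = T NAND S = True NAND False = True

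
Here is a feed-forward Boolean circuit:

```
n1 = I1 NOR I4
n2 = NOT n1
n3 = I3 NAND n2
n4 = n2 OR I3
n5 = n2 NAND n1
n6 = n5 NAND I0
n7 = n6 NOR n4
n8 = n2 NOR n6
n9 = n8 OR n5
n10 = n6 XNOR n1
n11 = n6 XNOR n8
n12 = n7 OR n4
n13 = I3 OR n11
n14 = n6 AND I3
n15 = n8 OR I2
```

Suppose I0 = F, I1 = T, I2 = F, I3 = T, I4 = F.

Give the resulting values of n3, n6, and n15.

n3 = F, n6 = T, n15 = F

n1 = I1 NOR I4 = T NOR F = F
n2 = NOT n1 = NOT F = T
n3 = I3 NAND n2 = T NAND T = F
n5 = n2 NAND n1 = T NAND F = T
n6 = n5 NAND I0 = T NAND F = T
n8 = n2 NOR n6 = T NOR T = F
n15 = n8 OR I2 = F OR F = F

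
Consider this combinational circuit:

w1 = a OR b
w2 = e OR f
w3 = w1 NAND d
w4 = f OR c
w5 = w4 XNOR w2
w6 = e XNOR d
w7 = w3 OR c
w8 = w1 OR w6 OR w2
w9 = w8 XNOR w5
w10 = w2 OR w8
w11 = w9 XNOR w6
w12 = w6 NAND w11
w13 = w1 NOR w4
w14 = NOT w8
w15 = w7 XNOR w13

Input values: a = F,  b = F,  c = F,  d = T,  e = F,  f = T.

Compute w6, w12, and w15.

w6 = F; w12 = T; w15 = F

w1 = a OR b = F OR F = F
w2 = e OR f = F OR T = T
w3 = w1 NAND d = F NAND T = T
w4 = f OR c = T OR F = T
w5 = w4 XNOR w2 = T XNOR T = T
w6 = e XNOR d = F XNOR T = F
w7 = w3 OR c = T OR F = T
w8 = w1 OR w6 OR w2 = F OR F OR T = T
w9 = w8 XNOR w5 = T XNOR T = T
w11 = w9 XNOR w6 = T XNOR F = F
w12 = w6 NAND w11 = F NAND F = T
w13 = w1 NOR w4 = F NOR T = F
w15 = w7 XNOR w13 = T XNOR F = F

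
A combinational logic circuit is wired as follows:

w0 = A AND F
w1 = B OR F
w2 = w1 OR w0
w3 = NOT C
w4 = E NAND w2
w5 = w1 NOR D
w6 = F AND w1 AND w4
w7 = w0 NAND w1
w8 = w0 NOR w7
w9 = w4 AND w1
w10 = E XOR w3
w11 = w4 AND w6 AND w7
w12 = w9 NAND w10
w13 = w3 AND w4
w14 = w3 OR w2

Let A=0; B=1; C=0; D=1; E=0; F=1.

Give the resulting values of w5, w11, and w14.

w5 = 0; w11 = 1; w14 = 1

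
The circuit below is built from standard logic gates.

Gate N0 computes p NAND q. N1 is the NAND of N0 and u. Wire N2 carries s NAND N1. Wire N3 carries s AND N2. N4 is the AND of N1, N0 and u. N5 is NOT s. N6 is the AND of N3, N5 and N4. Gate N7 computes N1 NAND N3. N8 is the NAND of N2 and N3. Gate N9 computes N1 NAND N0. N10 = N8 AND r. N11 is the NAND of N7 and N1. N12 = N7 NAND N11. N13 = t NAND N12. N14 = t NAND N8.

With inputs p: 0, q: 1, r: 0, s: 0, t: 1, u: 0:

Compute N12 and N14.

N12 = 1, N14 = 0

N0 = p NAND q = 0 NAND 1 = 1
N1 = N0 NAND u = 1 NAND 0 = 1
N2 = s NAND N1 = 0 NAND 1 = 1
N3 = s AND N2 = 0 AND 1 = 0
N7 = N1 NAND N3 = 1 NAND 0 = 1
N8 = N2 NAND N3 = 1 NAND 0 = 1
N11 = N7 NAND N1 = 1 NAND 1 = 0
N12 = N7 NAND N11 = 1 NAND 0 = 1
N14 = t NAND N8 = 1 NAND 1 = 0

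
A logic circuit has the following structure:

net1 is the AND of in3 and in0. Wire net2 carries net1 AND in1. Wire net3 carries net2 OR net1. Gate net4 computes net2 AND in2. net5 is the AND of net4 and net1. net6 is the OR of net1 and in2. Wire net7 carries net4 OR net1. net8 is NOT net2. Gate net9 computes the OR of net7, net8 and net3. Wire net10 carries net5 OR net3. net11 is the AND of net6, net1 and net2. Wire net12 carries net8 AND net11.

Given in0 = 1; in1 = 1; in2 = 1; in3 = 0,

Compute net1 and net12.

net1 = 0; net12 = 0

net1 = in3 AND in0 = 0 AND 1 = 0
net2 = net1 AND in1 = 0 AND 1 = 0
net6 = net1 OR in2 = 0 OR 1 = 1
net8 = NOT net2 = NOT 0 = 1
net11 = net6 AND net1 AND net2 = 1 AND 0 AND 0 = 0
net12 = net8 AND net11 = 1 AND 0 = 0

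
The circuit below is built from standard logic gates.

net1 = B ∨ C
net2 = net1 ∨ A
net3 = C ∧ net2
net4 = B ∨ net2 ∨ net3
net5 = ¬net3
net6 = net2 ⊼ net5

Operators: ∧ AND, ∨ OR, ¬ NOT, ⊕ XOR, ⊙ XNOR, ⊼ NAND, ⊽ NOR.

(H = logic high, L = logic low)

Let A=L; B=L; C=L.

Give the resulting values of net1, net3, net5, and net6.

net1 = L, net3 = L, net5 = H, net6 = H

net1 = B OR C = L OR L = L
net2 = net1 OR A = L OR L = L
net3 = C AND net2 = L AND L = L
net5 = NOT net3 = NOT L = H
net6 = net2 NAND net5 = L NAND H = H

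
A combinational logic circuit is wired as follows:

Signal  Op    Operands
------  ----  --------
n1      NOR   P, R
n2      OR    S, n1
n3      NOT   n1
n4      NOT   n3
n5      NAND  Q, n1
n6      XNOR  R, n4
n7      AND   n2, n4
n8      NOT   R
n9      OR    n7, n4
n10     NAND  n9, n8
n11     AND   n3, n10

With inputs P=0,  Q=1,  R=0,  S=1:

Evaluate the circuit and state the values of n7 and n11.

n7 = 1; n11 = 0

n1 = P NOR R = 0 NOR 0 = 1
n2 = S OR n1 = 1 OR 1 = 1
n3 = NOT n1 = NOT 1 = 0
n4 = NOT n3 = NOT 0 = 1
n7 = n2 AND n4 = 1 AND 1 = 1
n8 = NOT R = NOT 0 = 1
n9 = n7 OR n4 = 1 OR 1 = 1
n10 = n9 NAND n8 = 1 NAND 1 = 0
n11 = n3 AND n10 = 0 AND 0 = 0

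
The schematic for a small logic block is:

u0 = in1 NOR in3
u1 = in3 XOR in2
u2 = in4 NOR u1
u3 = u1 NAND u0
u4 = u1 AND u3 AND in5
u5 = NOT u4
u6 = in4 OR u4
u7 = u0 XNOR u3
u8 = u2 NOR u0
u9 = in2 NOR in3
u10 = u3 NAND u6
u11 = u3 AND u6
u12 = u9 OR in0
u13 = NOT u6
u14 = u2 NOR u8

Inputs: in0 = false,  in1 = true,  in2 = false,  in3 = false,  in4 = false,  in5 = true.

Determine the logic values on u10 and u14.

u0 = in1 NOR in3 = true NOR false = false
u1 = in3 XOR in2 = false XOR false = false
u2 = in4 NOR u1 = false NOR false = true
u3 = u1 NAND u0 = false NAND false = true
u4 = u1 AND u3 AND in5 = false AND true AND true = false
u6 = in4 OR u4 = false OR false = false
u8 = u2 NOR u0 = true NOR false = false
u10 = u3 NAND u6 = true NAND false = true
u14 = u2 NOR u8 = true NOR false = false

u10 = true, u14 = false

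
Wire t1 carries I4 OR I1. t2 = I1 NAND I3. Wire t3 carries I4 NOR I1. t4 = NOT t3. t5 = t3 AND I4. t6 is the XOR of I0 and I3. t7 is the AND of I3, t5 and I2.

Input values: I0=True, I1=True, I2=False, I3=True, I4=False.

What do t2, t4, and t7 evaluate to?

t2 = False  t4 = True  t7 = False

t2 = I1 NAND I3 = True NAND True = False
t3 = I4 NOR I1 = False NOR True = False
t4 = NOT t3 = NOT False = True
t5 = t3 AND I4 = False AND False = False
t7 = I3 AND t5 AND I2 = True AND False AND False = False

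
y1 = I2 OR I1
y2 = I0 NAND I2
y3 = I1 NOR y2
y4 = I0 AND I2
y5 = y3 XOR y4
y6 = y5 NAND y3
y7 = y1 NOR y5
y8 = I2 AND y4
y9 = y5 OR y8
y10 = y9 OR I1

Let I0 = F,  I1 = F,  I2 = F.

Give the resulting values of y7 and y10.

y1 = I2 OR I1 = F OR F = F
y2 = I0 NAND I2 = F NAND F = T
y3 = I1 NOR y2 = F NOR T = F
y4 = I0 AND I2 = F AND F = F
y5 = y3 XOR y4 = F XOR F = F
y7 = y1 NOR y5 = F NOR F = T
y8 = I2 AND y4 = F AND F = F
y9 = y5 OR y8 = F OR F = F
y10 = y9 OR I1 = F OR F = F

y7 = T  y10 = F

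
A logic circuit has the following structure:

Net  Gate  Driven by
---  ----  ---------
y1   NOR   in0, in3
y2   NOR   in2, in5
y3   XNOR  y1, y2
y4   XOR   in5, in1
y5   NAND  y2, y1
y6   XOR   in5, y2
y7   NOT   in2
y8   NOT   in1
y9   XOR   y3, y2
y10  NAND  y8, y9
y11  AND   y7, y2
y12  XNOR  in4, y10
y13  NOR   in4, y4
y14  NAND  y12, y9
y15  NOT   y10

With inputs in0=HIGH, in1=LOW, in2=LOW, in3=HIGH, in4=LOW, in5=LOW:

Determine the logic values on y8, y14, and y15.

y1 = in0 NOR in3 = HIGH NOR HIGH = LOW
y2 = in2 NOR in5 = LOW NOR LOW = HIGH
y3 = y1 XNOR y2 = LOW XNOR HIGH = LOW
y8 = NOT in1 = NOT LOW = HIGH
y9 = y3 XOR y2 = LOW XOR HIGH = HIGH
y10 = y8 NAND y9 = HIGH NAND HIGH = LOW
y12 = in4 XNOR y10 = LOW XNOR LOW = HIGH
y14 = y12 NAND y9 = HIGH NAND HIGH = LOW
y15 = NOT y10 = NOT LOW = HIGH

y8 = HIGH; y14 = LOW; y15 = HIGH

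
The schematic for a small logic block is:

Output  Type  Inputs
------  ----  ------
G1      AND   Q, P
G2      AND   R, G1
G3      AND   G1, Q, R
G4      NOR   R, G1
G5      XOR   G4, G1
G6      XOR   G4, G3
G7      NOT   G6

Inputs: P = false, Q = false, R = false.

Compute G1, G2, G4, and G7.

G1 = false  G2 = false  G4 = true  G7 = false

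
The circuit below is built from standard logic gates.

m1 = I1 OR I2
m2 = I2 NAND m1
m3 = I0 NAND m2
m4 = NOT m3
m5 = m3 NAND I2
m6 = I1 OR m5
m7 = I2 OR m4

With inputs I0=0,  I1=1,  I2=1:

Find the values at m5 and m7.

m5 = 0, m7 = 1

m1 = I1 OR I2 = 1 OR 1 = 1
m2 = I2 NAND m1 = 1 NAND 1 = 0
m3 = I0 NAND m2 = 0 NAND 0 = 1
m4 = NOT m3 = NOT 1 = 0
m5 = m3 NAND I2 = 1 NAND 1 = 0
m7 = I2 OR m4 = 1 OR 0 = 1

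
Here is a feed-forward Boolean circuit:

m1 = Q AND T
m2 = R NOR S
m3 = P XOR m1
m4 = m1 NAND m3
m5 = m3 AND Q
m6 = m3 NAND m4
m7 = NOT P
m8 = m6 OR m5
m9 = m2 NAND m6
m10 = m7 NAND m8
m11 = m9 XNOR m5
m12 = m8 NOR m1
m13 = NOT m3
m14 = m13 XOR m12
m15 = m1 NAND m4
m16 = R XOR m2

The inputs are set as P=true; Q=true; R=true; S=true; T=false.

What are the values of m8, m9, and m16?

m8 = true  m9 = true  m16 = true

m1 = Q AND T = true AND false = false
m2 = R NOR S = true NOR true = false
m3 = P XOR m1 = true XOR false = true
m4 = m1 NAND m3 = false NAND true = true
m5 = m3 AND Q = true AND true = true
m6 = m3 NAND m4 = true NAND true = false
m8 = m6 OR m5 = false OR true = true
m9 = m2 NAND m6 = false NAND false = true
m16 = R XOR m2 = true XOR false = true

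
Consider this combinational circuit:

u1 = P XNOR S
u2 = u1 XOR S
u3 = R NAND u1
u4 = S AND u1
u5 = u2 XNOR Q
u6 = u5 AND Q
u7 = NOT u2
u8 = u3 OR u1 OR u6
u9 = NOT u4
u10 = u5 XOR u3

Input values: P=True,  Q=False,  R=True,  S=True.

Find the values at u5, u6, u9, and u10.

u1 = P XNOR S = True XNOR True = True
u2 = u1 XOR S = True XOR True = False
u3 = R NAND u1 = True NAND True = False
u4 = S AND u1 = True AND True = True
u5 = u2 XNOR Q = False XNOR False = True
u6 = u5 AND Q = True AND False = False
u9 = NOT u4 = NOT True = False
u10 = u5 XOR u3 = True XOR False = True

u5 = True; u6 = False; u9 = False; u10 = True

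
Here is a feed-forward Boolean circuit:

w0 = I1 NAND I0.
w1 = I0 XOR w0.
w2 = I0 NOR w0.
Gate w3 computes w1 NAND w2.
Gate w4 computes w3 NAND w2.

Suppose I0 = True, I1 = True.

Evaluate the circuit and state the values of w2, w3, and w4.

w0 = I1 NAND I0 = True NAND True = False
w1 = I0 XOR w0 = True XOR False = True
w2 = I0 NOR w0 = True NOR False = False
w3 = w1 NAND w2 = True NAND False = True
w4 = w3 NAND w2 = True NAND False = True

w2 = False  w3 = True  w4 = True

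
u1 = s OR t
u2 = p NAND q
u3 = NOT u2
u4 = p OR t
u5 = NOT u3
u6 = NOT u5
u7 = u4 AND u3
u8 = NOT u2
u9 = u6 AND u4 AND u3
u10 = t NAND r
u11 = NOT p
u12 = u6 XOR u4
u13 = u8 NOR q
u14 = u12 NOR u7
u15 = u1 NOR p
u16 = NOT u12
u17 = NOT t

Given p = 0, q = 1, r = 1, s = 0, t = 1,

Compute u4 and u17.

u4 = 1; u17 = 0

u4 = p OR t = 0 OR 1 = 1
u17 = NOT t = NOT 1 = 0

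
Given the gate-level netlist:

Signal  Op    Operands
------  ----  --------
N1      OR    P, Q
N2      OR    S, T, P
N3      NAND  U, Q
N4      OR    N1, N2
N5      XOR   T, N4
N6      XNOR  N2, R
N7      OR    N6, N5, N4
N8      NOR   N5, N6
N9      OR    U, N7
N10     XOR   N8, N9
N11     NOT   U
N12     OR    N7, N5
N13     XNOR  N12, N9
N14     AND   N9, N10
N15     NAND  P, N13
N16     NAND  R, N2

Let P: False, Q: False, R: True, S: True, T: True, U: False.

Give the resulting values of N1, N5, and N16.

N1 = False; N5 = False; N16 = False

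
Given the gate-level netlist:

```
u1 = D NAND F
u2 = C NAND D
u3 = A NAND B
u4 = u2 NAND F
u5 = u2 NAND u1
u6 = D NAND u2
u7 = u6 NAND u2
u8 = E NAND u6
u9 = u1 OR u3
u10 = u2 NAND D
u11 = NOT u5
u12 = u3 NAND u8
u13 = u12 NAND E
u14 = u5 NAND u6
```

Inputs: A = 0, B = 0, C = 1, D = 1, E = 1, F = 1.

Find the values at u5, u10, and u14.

u1 = D NAND F = 1 NAND 1 = 0
u2 = C NAND D = 1 NAND 1 = 0
u5 = u2 NAND u1 = 0 NAND 0 = 1
u6 = D NAND u2 = 1 NAND 0 = 1
u10 = u2 NAND D = 0 NAND 1 = 1
u14 = u5 NAND u6 = 1 NAND 1 = 0

u5 = 1; u10 = 1; u14 = 0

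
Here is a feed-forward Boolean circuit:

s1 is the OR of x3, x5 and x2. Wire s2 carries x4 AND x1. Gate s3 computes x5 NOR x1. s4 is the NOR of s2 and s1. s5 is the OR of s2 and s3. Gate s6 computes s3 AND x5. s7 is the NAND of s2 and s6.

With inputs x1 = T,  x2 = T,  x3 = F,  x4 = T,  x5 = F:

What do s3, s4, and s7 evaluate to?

s1 = x3 OR x5 OR x2 = F OR F OR T = T
s2 = x4 AND x1 = T AND T = T
s3 = x5 NOR x1 = F NOR T = F
s4 = s2 NOR s1 = T NOR T = F
s6 = s3 AND x5 = F AND F = F
s7 = s2 NAND s6 = T NAND F = T

s3 = F, s4 = F, s7 = T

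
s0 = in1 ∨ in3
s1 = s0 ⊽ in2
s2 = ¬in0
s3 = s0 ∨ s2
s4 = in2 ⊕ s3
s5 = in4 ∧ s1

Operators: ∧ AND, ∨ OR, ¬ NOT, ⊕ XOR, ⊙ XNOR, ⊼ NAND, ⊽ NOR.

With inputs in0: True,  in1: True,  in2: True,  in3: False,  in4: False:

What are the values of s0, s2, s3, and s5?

s0 = True, s2 = False, s3 = True, s5 = False

s0 = in1 OR in3 = True OR False = True
s1 = s0 NOR in2 = True NOR True = False
s2 = NOT in0 = NOT True = False
s3 = s0 OR s2 = True OR False = True
s5 = in4 AND s1 = False AND False = False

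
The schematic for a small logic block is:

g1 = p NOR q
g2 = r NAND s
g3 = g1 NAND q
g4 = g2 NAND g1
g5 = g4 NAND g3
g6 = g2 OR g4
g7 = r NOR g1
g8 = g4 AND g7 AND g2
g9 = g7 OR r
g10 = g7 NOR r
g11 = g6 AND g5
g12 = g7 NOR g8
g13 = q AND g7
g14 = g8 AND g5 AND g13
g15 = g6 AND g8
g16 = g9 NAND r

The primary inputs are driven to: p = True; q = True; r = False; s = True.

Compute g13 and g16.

g13 = True, g16 = True

g1 = p NOR q = True NOR True = False
g7 = r NOR g1 = False NOR False = True
g9 = g7 OR r = True OR False = True
g13 = q AND g7 = True AND True = True
g16 = g9 NAND r = True NAND False = True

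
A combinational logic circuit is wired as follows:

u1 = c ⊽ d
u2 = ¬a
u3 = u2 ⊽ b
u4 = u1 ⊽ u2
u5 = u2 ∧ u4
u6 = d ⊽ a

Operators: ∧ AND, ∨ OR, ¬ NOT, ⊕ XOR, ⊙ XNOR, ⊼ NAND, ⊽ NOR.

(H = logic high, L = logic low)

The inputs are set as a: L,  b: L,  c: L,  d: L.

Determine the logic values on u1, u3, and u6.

u1 = c NOR d = L NOR L = H
u2 = NOT a = NOT L = H
u3 = u2 NOR b = H NOR L = L
u6 = d NOR a = L NOR L = H

u1 = H, u3 = L, u6 = H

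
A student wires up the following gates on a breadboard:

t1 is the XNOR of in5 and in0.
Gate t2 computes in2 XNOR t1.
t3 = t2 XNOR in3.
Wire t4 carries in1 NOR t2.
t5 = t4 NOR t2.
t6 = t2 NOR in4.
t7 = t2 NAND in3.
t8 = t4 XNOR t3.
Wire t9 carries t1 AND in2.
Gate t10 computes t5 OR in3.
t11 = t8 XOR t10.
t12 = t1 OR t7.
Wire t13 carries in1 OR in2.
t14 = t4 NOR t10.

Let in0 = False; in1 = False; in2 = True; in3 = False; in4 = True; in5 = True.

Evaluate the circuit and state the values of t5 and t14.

t5 = False, t14 = False

t1 = in5 XNOR in0 = True XNOR False = False
t2 = in2 XNOR t1 = True XNOR False = False
t4 = in1 NOR t2 = False NOR False = True
t5 = t4 NOR t2 = True NOR False = False
t10 = t5 OR in3 = False OR False = False
t14 = t4 NOR t10 = True NOR False = False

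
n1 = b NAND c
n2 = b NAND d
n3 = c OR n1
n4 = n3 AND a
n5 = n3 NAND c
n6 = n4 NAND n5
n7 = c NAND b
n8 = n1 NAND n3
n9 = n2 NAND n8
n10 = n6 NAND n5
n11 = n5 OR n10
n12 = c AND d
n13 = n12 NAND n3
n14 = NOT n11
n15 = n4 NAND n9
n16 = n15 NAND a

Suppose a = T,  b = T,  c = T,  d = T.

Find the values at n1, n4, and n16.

n1 = F  n4 = T  n16 = T

n1 = b NAND c = T NAND T = F
n2 = b NAND d = T NAND T = F
n3 = c OR n1 = T OR F = T
n4 = n3 AND a = T AND T = T
n8 = n1 NAND n3 = F NAND T = T
n9 = n2 NAND n8 = F NAND T = T
n15 = n4 NAND n9 = T NAND T = F
n16 = n15 NAND a = F NAND T = T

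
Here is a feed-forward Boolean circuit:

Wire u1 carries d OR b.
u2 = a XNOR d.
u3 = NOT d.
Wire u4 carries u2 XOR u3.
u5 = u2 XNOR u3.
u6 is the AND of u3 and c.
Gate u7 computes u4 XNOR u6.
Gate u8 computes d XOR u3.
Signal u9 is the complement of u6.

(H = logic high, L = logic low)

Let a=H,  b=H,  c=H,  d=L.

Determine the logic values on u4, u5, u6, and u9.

u4 = H; u5 = L; u6 = H; u9 = L

u2 = a XNOR d = H XNOR L = L
u3 = NOT d = NOT L = H
u4 = u2 XOR u3 = L XOR H = H
u5 = u2 XNOR u3 = L XNOR H = L
u6 = u3 AND c = H AND H = H
u9 = NOT u6 = NOT H = L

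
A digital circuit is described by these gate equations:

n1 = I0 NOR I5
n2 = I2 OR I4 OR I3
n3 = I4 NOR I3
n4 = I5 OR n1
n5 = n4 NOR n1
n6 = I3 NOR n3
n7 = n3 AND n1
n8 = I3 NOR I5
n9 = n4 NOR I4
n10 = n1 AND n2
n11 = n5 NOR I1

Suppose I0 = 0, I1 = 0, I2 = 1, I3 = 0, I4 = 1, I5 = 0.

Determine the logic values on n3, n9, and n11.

n1 = I0 NOR I5 = 0 NOR 0 = 1
n3 = I4 NOR I3 = 1 NOR 0 = 0
n4 = I5 OR n1 = 0 OR 1 = 1
n5 = n4 NOR n1 = 1 NOR 1 = 0
n9 = n4 NOR I4 = 1 NOR 1 = 0
n11 = n5 NOR I1 = 0 NOR 0 = 1

n3 = 0, n9 = 0, n11 = 1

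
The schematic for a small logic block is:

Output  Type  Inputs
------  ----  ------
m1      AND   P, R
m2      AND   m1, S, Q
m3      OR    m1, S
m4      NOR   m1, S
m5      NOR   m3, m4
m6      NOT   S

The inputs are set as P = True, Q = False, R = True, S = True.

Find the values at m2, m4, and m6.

m2 = False  m4 = False  m6 = False

m1 = P AND R = True AND True = True
m2 = m1 AND S AND Q = True AND True AND False = False
m4 = m1 NOR S = True NOR True = False
m6 = NOT S = NOT True = False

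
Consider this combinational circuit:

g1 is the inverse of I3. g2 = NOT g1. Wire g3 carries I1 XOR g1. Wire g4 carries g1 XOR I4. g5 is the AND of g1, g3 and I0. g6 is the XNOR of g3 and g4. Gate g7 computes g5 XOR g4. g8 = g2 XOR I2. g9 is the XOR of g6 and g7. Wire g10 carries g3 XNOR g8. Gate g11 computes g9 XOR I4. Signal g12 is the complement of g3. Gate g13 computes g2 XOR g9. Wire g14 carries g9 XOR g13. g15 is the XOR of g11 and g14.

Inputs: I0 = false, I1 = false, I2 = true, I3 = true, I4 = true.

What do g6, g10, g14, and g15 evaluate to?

g1 = NOT I3 = NOT true = false
g2 = NOT g1 = NOT false = true
g3 = I1 XOR g1 = false XOR false = false
g4 = g1 XOR I4 = false XOR true = true
g5 = g1 AND g3 AND I0 = false AND false AND false = false
g6 = g3 XNOR g4 = false XNOR true = false
g7 = g5 XOR g4 = false XOR true = true
g8 = g2 XOR I2 = true XOR true = false
g9 = g6 XOR g7 = false XOR true = true
g10 = g3 XNOR g8 = false XNOR false = true
g11 = g9 XOR I4 = true XOR true = false
g13 = g2 XOR g9 = true XOR true = false
g14 = g9 XOR g13 = true XOR false = true
g15 = g11 XOR g14 = false XOR true = true

g6 = false, g10 = true, g14 = true, g15 = true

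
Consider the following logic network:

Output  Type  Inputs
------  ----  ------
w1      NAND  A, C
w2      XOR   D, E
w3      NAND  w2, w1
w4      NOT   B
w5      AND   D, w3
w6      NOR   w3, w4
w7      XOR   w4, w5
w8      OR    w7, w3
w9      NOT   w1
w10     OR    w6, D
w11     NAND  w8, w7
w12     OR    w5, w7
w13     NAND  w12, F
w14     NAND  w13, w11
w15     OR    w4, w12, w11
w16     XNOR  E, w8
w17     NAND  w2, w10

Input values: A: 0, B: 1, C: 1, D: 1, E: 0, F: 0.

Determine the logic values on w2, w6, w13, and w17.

w2 = 1; w6 = 1; w13 = 1; w17 = 0

w1 = A NAND C = 0 NAND 1 = 1
w2 = D XOR E = 1 XOR 0 = 1
w3 = w2 NAND w1 = 1 NAND 1 = 0
w4 = NOT B = NOT 1 = 0
w5 = D AND w3 = 1 AND 0 = 0
w6 = w3 NOR w4 = 0 NOR 0 = 1
w7 = w4 XOR w5 = 0 XOR 0 = 0
w10 = w6 OR D = 1 OR 1 = 1
w12 = w5 OR w7 = 0 OR 0 = 0
w13 = w12 NAND F = 0 NAND 0 = 1
w17 = w2 NAND w10 = 1 NAND 1 = 0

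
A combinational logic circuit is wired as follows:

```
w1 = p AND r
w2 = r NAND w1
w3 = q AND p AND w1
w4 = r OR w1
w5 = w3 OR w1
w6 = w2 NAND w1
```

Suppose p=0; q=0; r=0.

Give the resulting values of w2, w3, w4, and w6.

w2 = 1  w3 = 0  w4 = 0  w6 = 1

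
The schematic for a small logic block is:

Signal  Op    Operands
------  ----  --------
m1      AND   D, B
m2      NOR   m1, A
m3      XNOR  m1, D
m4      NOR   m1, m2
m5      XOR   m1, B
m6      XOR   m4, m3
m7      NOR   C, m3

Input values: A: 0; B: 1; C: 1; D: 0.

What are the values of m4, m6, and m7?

m1 = D AND B = 0 AND 1 = 0
m2 = m1 NOR A = 0 NOR 0 = 1
m3 = m1 XNOR D = 0 XNOR 0 = 1
m4 = m1 NOR m2 = 0 NOR 1 = 0
m6 = m4 XOR m3 = 0 XOR 1 = 1
m7 = C NOR m3 = 1 NOR 1 = 0

m4 = 0  m6 = 1  m7 = 0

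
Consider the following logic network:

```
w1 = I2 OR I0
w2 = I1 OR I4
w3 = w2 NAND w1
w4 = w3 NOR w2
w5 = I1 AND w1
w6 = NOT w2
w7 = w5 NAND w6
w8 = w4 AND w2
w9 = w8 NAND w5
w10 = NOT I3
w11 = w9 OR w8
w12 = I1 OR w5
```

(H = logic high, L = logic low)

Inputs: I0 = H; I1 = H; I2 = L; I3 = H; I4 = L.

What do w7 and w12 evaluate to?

w1 = I2 OR I0 = L OR H = H
w2 = I1 OR I4 = H OR L = H
w5 = I1 AND w1 = H AND H = H
w6 = NOT w2 = NOT H = L
w7 = w5 NAND w6 = H NAND L = H
w12 = I1 OR w5 = H OR H = H

w7 = H; w12 = H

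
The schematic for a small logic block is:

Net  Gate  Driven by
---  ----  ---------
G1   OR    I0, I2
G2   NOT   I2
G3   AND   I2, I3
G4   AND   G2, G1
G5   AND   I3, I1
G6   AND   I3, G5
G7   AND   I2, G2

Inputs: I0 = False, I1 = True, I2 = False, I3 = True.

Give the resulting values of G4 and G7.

G4 = False  G7 = False

G1 = I0 OR I2 = False OR False = False
G2 = NOT I2 = NOT False = True
G4 = G2 AND G1 = True AND False = False
G7 = I2 AND G2 = False AND True = False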